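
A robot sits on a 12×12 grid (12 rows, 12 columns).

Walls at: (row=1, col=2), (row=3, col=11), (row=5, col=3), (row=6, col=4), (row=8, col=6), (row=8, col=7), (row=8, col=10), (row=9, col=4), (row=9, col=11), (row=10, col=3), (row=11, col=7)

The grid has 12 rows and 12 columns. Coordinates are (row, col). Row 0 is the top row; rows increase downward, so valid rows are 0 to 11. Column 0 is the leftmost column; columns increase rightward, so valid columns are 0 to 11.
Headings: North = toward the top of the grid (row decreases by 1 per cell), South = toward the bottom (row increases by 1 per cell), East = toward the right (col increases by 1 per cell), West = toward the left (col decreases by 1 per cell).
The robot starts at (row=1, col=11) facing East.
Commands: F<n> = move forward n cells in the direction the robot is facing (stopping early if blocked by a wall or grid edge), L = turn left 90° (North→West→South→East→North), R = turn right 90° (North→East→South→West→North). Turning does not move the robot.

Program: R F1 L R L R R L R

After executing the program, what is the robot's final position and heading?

Start: (row=1, col=11), facing East
  R: turn right, now facing South
  F1: move forward 1, now at (row=2, col=11)
  L: turn left, now facing East
  R: turn right, now facing South
  L: turn left, now facing East
  R: turn right, now facing South
  R: turn right, now facing West
  L: turn left, now facing South
  R: turn right, now facing West
Final: (row=2, col=11), facing West

Answer: Final position: (row=2, col=11), facing West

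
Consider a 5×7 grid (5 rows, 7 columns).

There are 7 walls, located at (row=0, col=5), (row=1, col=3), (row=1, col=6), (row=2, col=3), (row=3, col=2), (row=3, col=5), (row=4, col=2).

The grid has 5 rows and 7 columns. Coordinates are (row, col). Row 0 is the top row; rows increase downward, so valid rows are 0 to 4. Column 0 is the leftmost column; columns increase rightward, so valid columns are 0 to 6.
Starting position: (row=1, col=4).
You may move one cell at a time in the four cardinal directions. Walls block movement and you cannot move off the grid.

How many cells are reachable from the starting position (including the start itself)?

Answer: Reachable cells: 27

Derivation:
BFS flood-fill from (row=1, col=4):
  Distance 0: (row=1, col=4)
  Distance 1: (row=0, col=4), (row=1, col=5), (row=2, col=4)
  Distance 2: (row=0, col=3), (row=2, col=5), (row=3, col=4)
  Distance 3: (row=0, col=2), (row=2, col=6), (row=3, col=3), (row=4, col=4)
  Distance 4: (row=0, col=1), (row=1, col=2), (row=3, col=6), (row=4, col=3), (row=4, col=5)
  Distance 5: (row=0, col=0), (row=1, col=1), (row=2, col=2), (row=4, col=6)
  Distance 6: (row=1, col=0), (row=2, col=1)
  Distance 7: (row=2, col=0), (row=3, col=1)
  Distance 8: (row=3, col=0), (row=4, col=1)
  Distance 9: (row=4, col=0)
Total reachable: 27 (grid has 28 open cells total)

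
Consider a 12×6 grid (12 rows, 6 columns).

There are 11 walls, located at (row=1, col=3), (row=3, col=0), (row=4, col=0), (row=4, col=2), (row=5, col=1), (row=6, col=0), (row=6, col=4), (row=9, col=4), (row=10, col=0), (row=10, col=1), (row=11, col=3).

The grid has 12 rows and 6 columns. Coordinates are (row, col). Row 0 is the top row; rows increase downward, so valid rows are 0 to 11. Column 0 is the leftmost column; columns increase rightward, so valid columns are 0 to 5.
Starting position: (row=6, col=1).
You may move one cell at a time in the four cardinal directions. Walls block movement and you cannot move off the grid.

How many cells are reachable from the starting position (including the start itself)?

BFS flood-fill from (row=6, col=1):
  Distance 0: (row=6, col=1)
  Distance 1: (row=6, col=2), (row=7, col=1)
  Distance 2: (row=5, col=2), (row=6, col=3), (row=7, col=0), (row=7, col=2), (row=8, col=1)
  Distance 3: (row=5, col=3), (row=7, col=3), (row=8, col=0), (row=8, col=2), (row=9, col=1)
  Distance 4: (row=4, col=3), (row=5, col=4), (row=7, col=4), (row=8, col=3), (row=9, col=0), (row=9, col=2)
  Distance 5: (row=3, col=3), (row=4, col=4), (row=5, col=5), (row=7, col=5), (row=8, col=4), (row=9, col=3), (row=10, col=2)
  Distance 6: (row=2, col=3), (row=3, col=2), (row=3, col=4), (row=4, col=5), (row=6, col=5), (row=8, col=5), (row=10, col=3), (row=11, col=2)
  Distance 7: (row=2, col=2), (row=2, col=4), (row=3, col=1), (row=3, col=5), (row=9, col=5), (row=10, col=4), (row=11, col=1)
  Distance 8: (row=1, col=2), (row=1, col=4), (row=2, col=1), (row=2, col=5), (row=4, col=1), (row=10, col=5), (row=11, col=0), (row=11, col=4)
  Distance 9: (row=0, col=2), (row=0, col=4), (row=1, col=1), (row=1, col=5), (row=2, col=0), (row=11, col=5)
  Distance 10: (row=0, col=1), (row=0, col=3), (row=0, col=5), (row=1, col=0)
  Distance 11: (row=0, col=0)
Total reachable: 60 (grid has 61 open cells total)

Answer: Reachable cells: 60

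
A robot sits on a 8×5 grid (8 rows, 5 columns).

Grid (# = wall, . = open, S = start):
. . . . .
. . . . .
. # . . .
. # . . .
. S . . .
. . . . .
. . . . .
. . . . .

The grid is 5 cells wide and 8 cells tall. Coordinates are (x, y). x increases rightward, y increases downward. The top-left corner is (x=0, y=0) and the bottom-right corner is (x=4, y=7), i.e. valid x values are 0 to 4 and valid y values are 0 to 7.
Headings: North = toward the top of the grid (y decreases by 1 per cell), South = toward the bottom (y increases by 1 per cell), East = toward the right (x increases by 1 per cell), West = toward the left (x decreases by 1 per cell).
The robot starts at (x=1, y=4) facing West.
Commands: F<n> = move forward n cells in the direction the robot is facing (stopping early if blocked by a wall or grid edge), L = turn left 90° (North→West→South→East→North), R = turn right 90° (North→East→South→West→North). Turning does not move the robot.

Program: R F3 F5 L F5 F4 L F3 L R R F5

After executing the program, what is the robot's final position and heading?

Answer: Final position: (x=0, y=7), facing West

Derivation:
Start: (x=1, y=4), facing West
  R: turn right, now facing North
  F3: move forward 0/3 (blocked), now at (x=1, y=4)
  F5: move forward 0/5 (blocked), now at (x=1, y=4)
  L: turn left, now facing West
  F5: move forward 1/5 (blocked), now at (x=0, y=4)
  F4: move forward 0/4 (blocked), now at (x=0, y=4)
  L: turn left, now facing South
  F3: move forward 3, now at (x=0, y=7)
  L: turn left, now facing East
  R: turn right, now facing South
  R: turn right, now facing West
  F5: move forward 0/5 (blocked), now at (x=0, y=7)
Final: (x=0, y=7), facing West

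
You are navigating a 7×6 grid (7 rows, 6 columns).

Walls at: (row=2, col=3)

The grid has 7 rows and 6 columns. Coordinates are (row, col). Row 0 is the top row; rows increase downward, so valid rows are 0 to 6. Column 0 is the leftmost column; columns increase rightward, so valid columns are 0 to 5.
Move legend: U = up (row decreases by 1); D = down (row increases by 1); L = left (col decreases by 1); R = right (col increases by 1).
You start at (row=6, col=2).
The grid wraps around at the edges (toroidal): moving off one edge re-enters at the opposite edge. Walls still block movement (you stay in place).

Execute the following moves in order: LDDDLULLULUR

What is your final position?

Answer: Final position: (row=6, col=4)

Derivation:
Start: (row=6, col=2)
  L (left): (row=6, col=2) -> (row=6, col=1)
  D (down): (row=6, col=1) -> (row=0, col=1)
  D (down): (row=0, col=1) -> (row=1, col=1)
  D (down): (row=1, col=1) -> (row=2, col=1)
  L (left): (row=2, col=1) -> (row=2, col=0)
  U (up): (row=2, col=0) -> (row=1, col=0)
  L (left): (row=1, col=0) -> (row=1, col=5)
  L (left): (row=1, col=5) -> (row=1, col=4)
  U (up): (row=1, col=4) -> (row=0, col=4)
  L (left): (row=0, col=4) -> (row=0, col=3)
  U (up): (row=0, col=3) -> (row=6, col=3)
  R (right): (row=6, col=3) -> (row=6, col=4)
Final: (row=6, col=4)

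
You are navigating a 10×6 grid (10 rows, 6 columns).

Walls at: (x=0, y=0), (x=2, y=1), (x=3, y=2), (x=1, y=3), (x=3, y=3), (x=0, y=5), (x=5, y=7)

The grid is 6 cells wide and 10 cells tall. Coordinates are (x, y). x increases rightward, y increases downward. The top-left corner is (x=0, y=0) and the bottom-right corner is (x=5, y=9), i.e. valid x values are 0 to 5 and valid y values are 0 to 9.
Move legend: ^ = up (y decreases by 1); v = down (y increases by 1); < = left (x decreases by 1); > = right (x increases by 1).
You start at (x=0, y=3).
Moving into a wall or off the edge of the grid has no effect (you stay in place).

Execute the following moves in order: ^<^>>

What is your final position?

Answer: Final position: (x=1, y=1)

Derivation:
Start: (x=0, y=3)
  ^ (up): (x=0, y=3) -> (x=0, y=2)
  < (left): blocked, stay at (x=0, y=2)
  ^ (up): (x=0, y=2) -> (x=0, y=1)
  > (right): (x=0, y=1) -> (x=1, y=1)
  > (right): blocked, stay at (x=1, y=1)
Final: (x=1, y=1)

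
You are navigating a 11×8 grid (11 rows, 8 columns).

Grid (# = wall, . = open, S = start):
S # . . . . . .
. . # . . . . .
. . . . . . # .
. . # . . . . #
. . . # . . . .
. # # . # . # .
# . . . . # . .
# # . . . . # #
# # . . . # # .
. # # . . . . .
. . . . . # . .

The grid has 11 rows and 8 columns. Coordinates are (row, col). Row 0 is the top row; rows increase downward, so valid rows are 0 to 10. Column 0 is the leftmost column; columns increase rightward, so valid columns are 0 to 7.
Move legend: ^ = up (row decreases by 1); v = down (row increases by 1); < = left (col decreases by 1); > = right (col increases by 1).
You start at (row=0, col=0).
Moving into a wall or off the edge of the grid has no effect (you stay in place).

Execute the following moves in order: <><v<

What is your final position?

Start: (row=0, col=0)
  < (left): blocked, stay at (row=0, col=0)
  > (right): blocked, stay at (row=0, col=0)
  < (left): blocked, stay at (row=0, col=0)
  v (down): (row=0, col=0) -> (row=1, col=0)
  < (left): blocked, stay at (row=1, col=0)
Final: (row=1, col=0)

Answer: Final position: (row=1, col=0)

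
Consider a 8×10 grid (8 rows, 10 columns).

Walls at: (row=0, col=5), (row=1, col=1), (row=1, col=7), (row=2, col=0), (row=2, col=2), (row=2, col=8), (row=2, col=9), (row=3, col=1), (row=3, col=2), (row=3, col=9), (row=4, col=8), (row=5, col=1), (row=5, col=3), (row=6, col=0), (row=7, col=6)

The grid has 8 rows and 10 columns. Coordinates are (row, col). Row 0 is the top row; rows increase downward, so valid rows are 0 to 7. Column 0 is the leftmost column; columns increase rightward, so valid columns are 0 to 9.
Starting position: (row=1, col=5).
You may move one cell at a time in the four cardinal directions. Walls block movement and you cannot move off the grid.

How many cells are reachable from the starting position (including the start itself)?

BFS flood-fill from (row=1, col=5):
  Distance 0: (row=1, col=5)
  Distance 1: (row=1, col=4), (row=1, col=6), (row=2, col=5)
  Distance 2: (row=0, col=4), (row=0, col=6), (row=1, col=3), (row=2, col=4), (row=2, col=6), (row=3, col=5)
  Distance 3: (row=0, col=3), (row=0, col=7), (row=1, col=2), (row=2, col=3), (row=2, col=7), (row=3, col=4), (row=3, col=6), (row=4, col=5)
  Distance 4: (row=0, col=2), (row=0, col=8), (row=3, col=3), (row=3, col=7), (row=4, col=4), (row=4, col=6), (row=5, col=5)
  Distance 5: (row=0, col=1), (row=0, col=9), (row=1, col=8), (row=3, col=8), (row=4, col=3), (row=4, col=7), (row=5, col=4), (row=5, col=6), (row=6, col=5)
  Distance 6: (row=0, col=0), (row=1, col=9), (row=4, col=2), (row=5, col=7), (row=6, col=4), (row=6, col=6), (row=7, col=5)
  Distance 7: (row=1, col=0), (row=4, col=1), (row=5, col=2), (row=5, col=8), (row=6, col=3), (row=6, col=7), (row=7, col=4)
  Distance 8: (row=4, col=0), (row=5, col=9), (row=6, col=2), (row=6, col=8), (row=7, col=3), (row=7, col=7)
  Distance 9: (row=3, col=0), (row=4, col=9), (row=5, col=0), (row=6, col=1), (row=6, col=9), (row=7, col=2), (row=7, col=8)
  Distance 10: (row=7, col=1), (row=7, col=9)
  Distance 11: (row=7, col=0)
Total reachable: 64 (grid has 65 open cells total)

Answer: Reachable cells: 64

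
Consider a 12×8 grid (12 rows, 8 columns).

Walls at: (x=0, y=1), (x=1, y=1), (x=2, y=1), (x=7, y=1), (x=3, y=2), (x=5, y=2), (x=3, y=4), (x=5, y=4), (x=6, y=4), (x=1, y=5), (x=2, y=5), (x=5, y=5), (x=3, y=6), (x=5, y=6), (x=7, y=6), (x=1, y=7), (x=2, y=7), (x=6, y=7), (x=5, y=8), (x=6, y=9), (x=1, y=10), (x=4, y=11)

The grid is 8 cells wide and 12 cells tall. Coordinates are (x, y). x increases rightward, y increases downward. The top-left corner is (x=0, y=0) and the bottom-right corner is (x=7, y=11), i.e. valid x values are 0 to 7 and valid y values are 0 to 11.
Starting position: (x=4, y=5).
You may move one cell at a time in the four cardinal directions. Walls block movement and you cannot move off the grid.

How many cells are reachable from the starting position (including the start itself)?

BFS flood-fill from (x=4, y=5):
  Distance 0: (x=4, y=5)
  Distance 1: (x=4, y=4), (x=3, y=5), (x=4, y=6)
  Distance 2: (x=4, y=3), (x=4, y=7)
  Distance 3: (x=4, y=2), (x=3, y=3), (x=5, y=3), (x=3, y=7), (x=5, y=7), (x=4, y=8)
  Distance 4: (x=4, y=1), (x=2, y=3), (x=6, y=3), (x=3, y=8), (x=4, y=9)
  Distance 5: (x=4, y=0), (x=3, y=1), (x=5, y=1), (x=2, y=2), (x=6, y=2), (x=1, y=3), (x=7, y=3), (x=2, y=4), (x=2, y=8), (x=3, y=9), (x=5, y=9), (x=4, y=10)
  Distance 6: (x=3, y=0), (x=5, y=0), (x=6, y=1), (x=1, y=2), (x=7, y=2), (x=0, y=3), (x=1, y=4), (x=7, y=4), (x=1, y=8), (x=2, y=9), (x=3, y=10), (x=5, y=10)
  Distance 7: (x=2, y=0), (x=6, y=0), (x=0, y=2), (x=0, y=4), (x=7, y=5), (x=0, y=8), (x=1, y=9), (x=2, y=10), (x=6, y=10), (x=3, y=11), (x=5, y=11)
  Distance 8: (x=1, y=0), (x=7, y=0), (x=0, y=5), (x=6, y=5), (x=0, y=7), (x=0, y=9), (x=7, y=10), (x=2, y=11), (x=6, y=11)
  Distance 9: (x=0, y=0), (x=0, y=6), (x=6, y=6), (x=7, y=9), (x=0, y=10), (x=1, y=11), (x=7, y=11)
  Distance 10: (x=1, y=6), (x=7, y=8), (x=0, y=11)
  Distance 11: (x=2, y=6), (x=7, y=7), (x=6, y=8)
Total reachable: 74 (grid has 74 open cells total)

Answer: Reachable cells: 74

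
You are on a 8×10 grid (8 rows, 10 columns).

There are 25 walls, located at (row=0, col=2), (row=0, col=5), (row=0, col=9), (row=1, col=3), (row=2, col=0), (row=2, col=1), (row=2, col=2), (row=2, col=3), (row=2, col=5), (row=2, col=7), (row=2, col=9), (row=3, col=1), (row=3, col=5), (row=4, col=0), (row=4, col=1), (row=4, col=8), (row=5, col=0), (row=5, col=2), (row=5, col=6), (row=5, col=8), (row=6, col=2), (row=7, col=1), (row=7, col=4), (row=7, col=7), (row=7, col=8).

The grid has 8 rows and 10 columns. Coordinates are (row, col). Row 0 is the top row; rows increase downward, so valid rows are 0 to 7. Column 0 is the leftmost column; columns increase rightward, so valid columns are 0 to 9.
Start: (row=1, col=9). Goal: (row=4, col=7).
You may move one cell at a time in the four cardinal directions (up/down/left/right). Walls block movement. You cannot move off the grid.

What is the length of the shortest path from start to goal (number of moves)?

BFS from (row=1, col=9) until reaching (row=4, col=7):
  Distance 0: (row=1, col=9)
  Distance 1: (row=1, col=8)
  Distance 2: (row=0, col=8), (row=1, col=7), (row=2, col=8)
  Distance 3: (row=0, col=7), (row=1, col=6), (row=3, col=8)
  Distance 4: (row=0, col=6), (row=1, col=5), (row=2, col=6), (row=3, col=7), (row=3, col=9)
  Distance 5: (row=1, col=4), (row=3, col=6), (row=4, col=7), (row=4, col=9)  <- goal reached here
One shortest path (5 moves): (row=1, col=9) -> (row=1, col=8) -> (row=2, col=8) -> (row=3, col=8) -> (row=3, col=7) -> (row=4, col=7)

Answer: Shortest path length: 5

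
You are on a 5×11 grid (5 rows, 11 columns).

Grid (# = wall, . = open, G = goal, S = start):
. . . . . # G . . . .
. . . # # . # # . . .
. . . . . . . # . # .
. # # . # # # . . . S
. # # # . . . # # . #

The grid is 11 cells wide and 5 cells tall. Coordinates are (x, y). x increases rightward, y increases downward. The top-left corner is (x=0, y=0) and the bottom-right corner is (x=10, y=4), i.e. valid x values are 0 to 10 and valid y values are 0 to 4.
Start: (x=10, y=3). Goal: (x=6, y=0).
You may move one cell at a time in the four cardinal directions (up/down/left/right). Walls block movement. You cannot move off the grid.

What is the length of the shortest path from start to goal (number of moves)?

Answer: Shortest path length: 7

Derivation:
BFS from (x=10, y=3) until reaching (x=6, y=0):
  Distance 0: (x=10, y=3)
  Distance 1: (x=10, y=2), (x=9, y=3)
  Distance 2: (x=10, y=1), (x=8, y=3), (x=9, y=4)
  Distance 3: (x=10, y=0), (x=9, y=1), (x=8, y=2), (x=7, y=3)
  Distance 4: (x=9, y=0), (x=8, y=1)
  Distance 5: (x=8, y=0)
  Distance 6: (x=7, y=0)
  Distance 7: (x=6, y=0)  <- goal reached here
One shortest path (7 moves): (x=10, y=3) -> (x=9, y=3) -> (x=8, y=3) -> (x=8, y=2) -> (x=8, y=1) -> (x=8, y=0) -> (x=7, y=0) -> (x=6, y=0)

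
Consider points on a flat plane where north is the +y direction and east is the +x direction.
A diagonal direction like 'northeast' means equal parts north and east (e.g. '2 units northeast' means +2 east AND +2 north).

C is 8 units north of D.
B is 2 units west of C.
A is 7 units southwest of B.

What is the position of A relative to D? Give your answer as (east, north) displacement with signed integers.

Place D at the origin (east=0, north=0).
  C is 8 units north of D: delta (east=+0, north=+8); C at (east=0, north=8).
  B is 2 units west of C: delta (east=-2, north=+0); B at (east=-2, north=8).
  A is 7 units southwest of B: delta (east=-7, north=-7); A at (east=-9, north=1).
Therefore A relative to D: (east=-9, north=1).

Answer: A is at (east=-9, north=1) relative to D.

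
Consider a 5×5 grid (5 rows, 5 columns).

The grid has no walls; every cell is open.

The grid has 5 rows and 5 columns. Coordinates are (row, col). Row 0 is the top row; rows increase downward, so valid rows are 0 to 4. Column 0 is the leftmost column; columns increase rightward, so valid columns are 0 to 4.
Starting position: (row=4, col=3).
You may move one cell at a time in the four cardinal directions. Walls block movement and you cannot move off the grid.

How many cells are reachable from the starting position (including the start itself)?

BFS flood-fill from (row=4, col=3):
  Distance 0: (row=4, col=3)
  Distance 1: (row=3, col=3), (row=4, col=2), (row=4, col=4)
  Distance 2: (row=2, col=3), (row=3, col=2), (row=3, col=4), (row=4, col=1)
  Distance 3: (row=1, col=3), (row=2, col=2), (row=2, col=4), (row=3, col=1), (row=4, col=0)
  Distance 4: (row=0, col=3), (row=1, col=2), (row=1, col=4), (row=2, col=1), (row=3, col=0)
  Distance 5: (row=0, col=2), (row=0, col=4), (row=1, col=1), (row=2, col=0)
  Distance 6: (row=0, col=1), (row=1, col=0)
  Distance 7: (row=0, col=0)
Total reachable: 25 (grid has 25 open cells total)

Answer: Reachable cells: 25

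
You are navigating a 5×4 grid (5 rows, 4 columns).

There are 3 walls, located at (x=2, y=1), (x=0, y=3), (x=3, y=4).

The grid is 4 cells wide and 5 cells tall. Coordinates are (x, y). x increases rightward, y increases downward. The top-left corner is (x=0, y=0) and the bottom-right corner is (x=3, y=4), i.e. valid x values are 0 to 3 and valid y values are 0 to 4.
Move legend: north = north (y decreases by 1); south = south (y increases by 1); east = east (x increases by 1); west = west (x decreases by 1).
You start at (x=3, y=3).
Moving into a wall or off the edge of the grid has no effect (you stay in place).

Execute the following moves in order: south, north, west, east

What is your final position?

Start: (x=3, y=3)
  south (south): blocked, stay at (x=3, y=3)
  north (north): (x=3, y=3) -> (x=3, y=2)
  west (west): (x=3, y=2) -> (x=2, y=2)
  east (east): (x=2, y=2) -> (x=3, y=2)
Final: (x=3, y=2)

Answer: Final position: (x=3, y=2)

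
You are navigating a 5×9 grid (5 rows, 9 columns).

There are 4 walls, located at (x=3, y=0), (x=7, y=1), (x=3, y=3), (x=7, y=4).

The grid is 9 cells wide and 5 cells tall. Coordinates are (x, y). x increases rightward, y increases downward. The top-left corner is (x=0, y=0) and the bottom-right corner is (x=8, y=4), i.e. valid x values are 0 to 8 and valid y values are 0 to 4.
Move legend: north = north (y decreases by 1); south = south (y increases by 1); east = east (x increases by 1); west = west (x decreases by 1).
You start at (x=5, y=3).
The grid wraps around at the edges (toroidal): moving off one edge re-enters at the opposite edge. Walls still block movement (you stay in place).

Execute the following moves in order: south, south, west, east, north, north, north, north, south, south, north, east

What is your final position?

Start: (x=5, y=3)
  south (south): (x=5, y=3) -> (x=5, y=4)
  south (south): (x=5, y=4) -> (x=5, y=0)
  west (west): (x=5, y=0) -> (x=4, y=0)
  east (east): (x=4, y=0) -> (x=5, y=0)
  north (north): (x=5, y=0) -> (x=5, y=4)
  north (north): (x=5, y=4) -> (x=5, y=3)
  north (north): (x=5, y=3) -> (x=5, y=2)
  north (north): (x=5, y=2) -> (x=5, y=1)
  south (south): (x=5, y=1) -> (x=5, y=2)
  south (south): (x=5, y=2) -> (x=5, y=3)
  north (north): (x=5, y=3) -> (x=5, y=2)
  east (east): (x=5, y=2) -> (x=6, y=2)
Final: (x=6, y=2)

Answer: Final position: (x=6, y=2)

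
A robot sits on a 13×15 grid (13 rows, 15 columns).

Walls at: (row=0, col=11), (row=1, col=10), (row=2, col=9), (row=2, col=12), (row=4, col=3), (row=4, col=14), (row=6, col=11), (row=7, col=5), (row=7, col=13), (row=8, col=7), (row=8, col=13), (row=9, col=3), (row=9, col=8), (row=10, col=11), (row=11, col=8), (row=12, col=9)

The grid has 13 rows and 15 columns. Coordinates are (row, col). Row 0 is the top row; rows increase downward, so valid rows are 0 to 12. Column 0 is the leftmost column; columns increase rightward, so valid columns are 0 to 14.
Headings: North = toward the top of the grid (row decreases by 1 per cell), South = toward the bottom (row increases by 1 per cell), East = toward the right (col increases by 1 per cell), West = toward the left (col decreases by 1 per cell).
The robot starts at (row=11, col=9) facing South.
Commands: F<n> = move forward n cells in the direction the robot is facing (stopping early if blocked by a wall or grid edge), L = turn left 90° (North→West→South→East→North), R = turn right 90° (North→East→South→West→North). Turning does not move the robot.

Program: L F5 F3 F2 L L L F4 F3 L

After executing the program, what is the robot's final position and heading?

Start: (row=11, col=9), facing South
  L: turn left, now facing East
  F5: move forward 5, now at (row=11, col=14)
  F3: move forward 0/3 (blocked), now at (row=11, col=14)
  F2: move forward 0/2 (blocked), now at (row=11, col=14)
  L: turn left, now facing North
  L: turn left, now facing West
  L: turn left, now facing South
  F4: move forward 1/4 (blocked), now at (row=12, col=14)
  F3: move forward 0/3 (blocked), now at (row=12, col=14)
  L: turn left, now facing East
Final: (row=12, col=14), facing East

Answer: Final position: (row=12, col=14), facing East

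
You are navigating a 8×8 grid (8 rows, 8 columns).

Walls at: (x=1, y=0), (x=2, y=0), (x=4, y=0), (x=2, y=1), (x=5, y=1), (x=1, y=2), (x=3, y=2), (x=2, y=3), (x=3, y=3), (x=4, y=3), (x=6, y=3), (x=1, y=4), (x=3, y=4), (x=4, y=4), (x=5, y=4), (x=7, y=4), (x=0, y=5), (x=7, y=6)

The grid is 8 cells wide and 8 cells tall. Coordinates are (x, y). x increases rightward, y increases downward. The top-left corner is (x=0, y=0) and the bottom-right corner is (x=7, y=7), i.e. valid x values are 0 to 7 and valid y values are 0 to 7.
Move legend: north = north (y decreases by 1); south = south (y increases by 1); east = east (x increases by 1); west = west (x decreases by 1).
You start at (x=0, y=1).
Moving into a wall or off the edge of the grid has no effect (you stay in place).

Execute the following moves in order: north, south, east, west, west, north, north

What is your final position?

Answer: Final position: (x=0, y=0)

Derivation:
Start: (x=0, y=1)
  north (north): (x=0, y=1) -> (x=0, y=0)
  south (south): (x=0, y=0) -> (x=0, y=1)
  east (east): (x=0, y=1) -> (x=1, y=1)
  west (west): (x=1, y=1) -> (x=0, y=1)
  west (west): blocked, stay at (x=0, y=1)
  north (north): (x=0, y=1) -> (x=0, y=0)
  north (north): blocked, stay at (x=0, y=0)
Final: (x=0, y=0)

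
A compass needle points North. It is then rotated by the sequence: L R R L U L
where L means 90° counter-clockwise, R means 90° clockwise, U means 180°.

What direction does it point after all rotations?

Answer: Final heading: East

Derivation:
Start: North
  L (left (90° counter-clockwise)) -> West
  R (right (90° clockwise)) -> North
  R (right (90° clockwise)) -> East
  L (left (90° counter-clockwise)) -> North
  U (U-turn (180°)) -> South
  L (left (90° counter-clockwise)) -> East
Final: East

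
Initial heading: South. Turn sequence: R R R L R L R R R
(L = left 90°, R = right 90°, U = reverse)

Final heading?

Answer: Final heading: West

Derivation:
Start: South
  R (right (90° clockwise)) -> West
  R (right (90° clockwise)) -> North
  R (right (90° clockwise)) -> East
  L (left (90° counter-clockwise)) -> North
  R (right (90° clockwise)) -> East
  L (left (90° counter-clockwise)) -> North
  R (right (90° clockwise)) -> East
  R (right (90° clockwise)) -> South
  R (right (90° clockwise)) -> West
Final: West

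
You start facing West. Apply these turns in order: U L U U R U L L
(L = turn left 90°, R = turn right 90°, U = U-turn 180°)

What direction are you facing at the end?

Start: West
  U (U-turn (180°)) -> East
  L (left (90° counter-clockwise)) -> North
  U (U-turn (180°)) -> South
  U (U-turn (180°)) -> North
  R (right (90° clockwise)) -> East
  U (U-turn (180°)) -> West
  L (left (90° counter-clockwise)) -> South
  L (left (90° counter-clockwise)) -> East
Final: East

Answer: Final heading: East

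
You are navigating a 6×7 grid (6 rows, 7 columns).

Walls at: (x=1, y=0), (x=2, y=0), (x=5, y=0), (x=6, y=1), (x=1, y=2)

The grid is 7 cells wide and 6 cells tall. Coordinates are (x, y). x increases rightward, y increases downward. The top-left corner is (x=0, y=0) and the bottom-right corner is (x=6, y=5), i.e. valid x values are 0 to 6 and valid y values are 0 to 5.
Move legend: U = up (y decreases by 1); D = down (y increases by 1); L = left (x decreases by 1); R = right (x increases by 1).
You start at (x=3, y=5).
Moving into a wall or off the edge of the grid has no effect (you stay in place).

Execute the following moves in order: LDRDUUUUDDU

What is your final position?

Answer: Final position: (x=3, y=2)

Derivation:
Start: (x=3, y=5)
  L (left): (x=3, y=5) -> (x=2, y=5)
  D (down): blocked, stay at (x=2, y=5)
  R (right): (x=2, y=5) -> (x=3, y=5)
  D (down): blocked, stay at (x=3, y=5)
  U (up): (x=3, y=5) -> (x=3, y=4)
  U (up): (x=3, y=4) -> (x=3, y=3)
  U (up): (x=3, y=3) -> (x=3, y=2)
  U (up): (x=3, y=2) -> (x=3, y=1)
  D (down): (x=3, y=1) -> (x=3, y=2)
  D (down): (x=3, y=2) -> (x=3, y=3)
  U (up): (x=3, y=3) -> (x=3, y=2)
Final: (x=3, y=2)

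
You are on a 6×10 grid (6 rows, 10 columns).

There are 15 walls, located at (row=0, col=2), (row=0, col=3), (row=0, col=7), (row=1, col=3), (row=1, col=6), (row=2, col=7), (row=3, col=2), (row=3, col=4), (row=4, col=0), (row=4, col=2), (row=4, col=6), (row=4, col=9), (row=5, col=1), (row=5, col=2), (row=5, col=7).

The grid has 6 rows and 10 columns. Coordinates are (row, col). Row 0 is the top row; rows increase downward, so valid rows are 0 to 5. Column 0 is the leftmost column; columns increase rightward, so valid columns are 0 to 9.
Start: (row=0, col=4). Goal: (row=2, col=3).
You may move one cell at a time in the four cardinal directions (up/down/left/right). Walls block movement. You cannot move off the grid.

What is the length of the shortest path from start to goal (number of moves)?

Answer: Shortest path length: 3

Derivation:
BFS from (row=0, col=4) until reaching (row=2, col=3):
  Distance 0: (row=0, col=4)
  Distance 1: (row=0, col=5), (row=1, col=4)
  Distance 2: (row=0, col=6), (row=1, col=5), (row=2, col=4)
  Distance 3: (row=2, col=3), (row=2, col=5)  <- goal reached here
One shortest path (3 moves): (row=0, col=4) -> (row=1, col=4) -> (row=2, col=4) -> (row=2, col=3)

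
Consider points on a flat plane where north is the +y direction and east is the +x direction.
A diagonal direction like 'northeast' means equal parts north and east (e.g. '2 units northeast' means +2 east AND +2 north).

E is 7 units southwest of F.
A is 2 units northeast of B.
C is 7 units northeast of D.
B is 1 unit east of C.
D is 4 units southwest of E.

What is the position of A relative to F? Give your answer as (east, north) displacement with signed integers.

Answer: A is at (east=-1, north=-2) relative to F.

Derivation:
Place F at the origin (east=0, north=0).
  E is 7 units southwest of F: delta (east=-7, north=-7); E at (east=-7, north=-7).
  D is 4 units southwest of E: delta (east=-4, north=-4); D at (east=-11, north=-11).
  C is 7 units northeast of D: delta (east=+7, north=+7); C at (east=-4, north=-4).
  B is 1 unit east of C: delta (east=+1, north=+0); B at (east=-3, north=-4).
  A is 2 units northeast of B: delta (east=+2, north=+2); A at (east=-1, north=-2).
Therefore A relative to F: (east=-1, north=-2).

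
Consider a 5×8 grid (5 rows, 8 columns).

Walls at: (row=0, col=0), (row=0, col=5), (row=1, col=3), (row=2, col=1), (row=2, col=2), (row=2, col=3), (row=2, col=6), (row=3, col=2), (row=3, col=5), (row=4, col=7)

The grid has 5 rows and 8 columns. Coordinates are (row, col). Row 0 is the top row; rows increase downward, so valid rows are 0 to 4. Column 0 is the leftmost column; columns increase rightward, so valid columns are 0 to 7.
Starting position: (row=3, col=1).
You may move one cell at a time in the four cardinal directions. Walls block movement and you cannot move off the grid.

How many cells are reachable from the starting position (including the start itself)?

Answer: Reachable cells: 30

Derivation:
BFS flood-fill from (row=3, col=1):
  Distance 0: (row=3, col=1)
  Distance 1: (row=3, col=0), (row=4, col=1)
  Distance 2: (row=2, col=0), (row=4, col=0), (row=4, col=2)
  Distance 3: (row=1, col=0), (row=4, col=3)
  Distance 4: (row=1, col=1), (row=3, col=3), (row=4, col=4)
  Distance 5: (row=0, col=1), (row=1, col=2), (row=3, col=4), (row=4, col=5)
  Distance 6: (row=0, col=2), (row=2, col=4), (row=4, col=6)
  Distance 7: (row=0, col=3), (row=1, col=4), (row=2, col=5), (row=3, col=6)
  Distance 8: (row=0, col=4), (row=1, col=5), (row=3, col=7)
  Distance 9: (row=1, col=6), (row=2, col=7)
  Distance 10: (row=0, col=6), (row=1, col=7)
  Distance 11: (row=0, col=7)
Total reachable: 30 (grid has 30 open cells total)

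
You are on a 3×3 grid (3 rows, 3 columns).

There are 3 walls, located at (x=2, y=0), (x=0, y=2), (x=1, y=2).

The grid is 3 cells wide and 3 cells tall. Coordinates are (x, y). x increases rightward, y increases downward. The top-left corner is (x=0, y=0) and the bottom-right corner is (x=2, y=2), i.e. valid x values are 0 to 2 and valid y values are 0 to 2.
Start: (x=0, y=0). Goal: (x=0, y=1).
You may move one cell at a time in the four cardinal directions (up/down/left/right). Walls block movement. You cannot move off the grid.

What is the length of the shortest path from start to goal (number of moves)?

Answer: Shortest path length: 1

Derivation:
BFS from (x=0, y=0) until reaching (x=0, y=1):
  Distance 0: (x=0, y=0)
  Distance 1: (x=1, y=0), (x=0, y=1)  <- goal reached here
One shortest path (1 moves): (x=0, y=0) -> (x=0, y=1)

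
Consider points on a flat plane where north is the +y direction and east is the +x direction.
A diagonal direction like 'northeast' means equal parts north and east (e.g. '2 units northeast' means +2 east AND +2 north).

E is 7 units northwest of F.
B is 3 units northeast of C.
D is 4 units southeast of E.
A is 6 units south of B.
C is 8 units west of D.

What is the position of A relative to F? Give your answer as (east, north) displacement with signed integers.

Place F at the origin (east=0, north=0).
  E is 7 units northwest of F: delta (east=-7, north=+7); E at (east=-7, north=7).
  D is 4 units southeast of E: delta (east=+4, north=-4); D at (east=-3, north=3).
  C is 8 units west of D: delta (east=-8, north=+0); C at (east=-11, north=3).
  B is 3 units northeast of C: delta (east=+3, north=+3); B at (east=-8, north=6).
  A is 6 units south of B: delta (east=+0, north=-6); A at (east=-8, north=0).
Therefore A relative to F: (east=-8, north=0).

Answer: A is at (east=-8, north=0) relative to F.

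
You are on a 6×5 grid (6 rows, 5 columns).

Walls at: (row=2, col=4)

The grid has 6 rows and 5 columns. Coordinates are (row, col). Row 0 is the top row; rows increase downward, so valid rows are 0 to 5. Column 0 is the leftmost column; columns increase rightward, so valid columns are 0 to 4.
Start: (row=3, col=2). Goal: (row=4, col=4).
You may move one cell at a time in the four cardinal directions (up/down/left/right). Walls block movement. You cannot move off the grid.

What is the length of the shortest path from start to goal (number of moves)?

BFS from (row=3, col=2) until reaching (row=4, col=4):
  Distance 0: (row=3, col=2)
  Distance 1: (row=2, col=2), (row=3, col=1), (row=3, col=3), (row=4, col=2)
  Distance 2: (row=1, col=2), (row=2, col=1), (row=2, col=3), (row=3, col=0), (row=3, col=4), (row=4, col=1), (row=4, col=3), (row=5, col=2)
  Distance 3: (row=0, col=2), (row=1, col=1), (row=1, col=3), (row=2, col=0), (row=4, col=0), (row=4, col=4), (row=5, col=1), (row=5, col=3)  <- goal reached here
One shortest path (3 moves): (row=3, col=2) -> (row=3, col=3) -> (row=3, col=4) -> (row=4, col=4)

Answer: Shortest path length: 3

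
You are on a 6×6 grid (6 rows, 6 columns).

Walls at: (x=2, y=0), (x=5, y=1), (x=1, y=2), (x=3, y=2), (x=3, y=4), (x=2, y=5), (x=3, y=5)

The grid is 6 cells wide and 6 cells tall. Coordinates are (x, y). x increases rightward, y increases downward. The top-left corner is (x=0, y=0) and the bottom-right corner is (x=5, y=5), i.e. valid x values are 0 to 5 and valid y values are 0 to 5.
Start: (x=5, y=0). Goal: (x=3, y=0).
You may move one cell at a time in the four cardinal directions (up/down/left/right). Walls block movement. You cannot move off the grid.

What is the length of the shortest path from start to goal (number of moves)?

BFS from (x=5, y=0) until reaching (x=3, y=0):
  Distance 0: (x=5, y=0)
  Distance 1: (x=4, y=0)
  Distance 2: (x=3, y=0), (x=4, y=1)  <- goal reached here
One shortest path (2 moves): (x=5, y=0) -> (x=4, y=0) -> (x=3, y=0)

Answer: Shortest path length: 2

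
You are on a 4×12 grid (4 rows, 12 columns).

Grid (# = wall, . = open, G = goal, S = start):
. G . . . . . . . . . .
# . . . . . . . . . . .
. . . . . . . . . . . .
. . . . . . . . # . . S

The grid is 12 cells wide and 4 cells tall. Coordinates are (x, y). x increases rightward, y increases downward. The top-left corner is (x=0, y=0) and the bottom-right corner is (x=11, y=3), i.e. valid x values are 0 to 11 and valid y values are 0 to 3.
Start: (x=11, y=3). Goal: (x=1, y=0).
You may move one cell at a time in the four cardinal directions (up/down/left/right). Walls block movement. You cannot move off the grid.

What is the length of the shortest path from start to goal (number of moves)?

BFS from (x=11, y=3) until reaching (x=1, y=0):
  Distance 0: (x=11, y=3)
  Distance 1: (x=11, y=2), (x=10, y=3)
  Distance 2: (x=11, y=1), (x=10, y=2), (x=9, y=3)
  Distance 3: (x=11, y=0), (x=10, y=1), (x=9, y=2)
  Distance 4: (x=10, y=0), (x=9, y=1), (x=8, y=2)
  Distance 5: (x=9, y=0), (x=8, y=1), (x=7, y=2)
  Distance 6: (x=8, y=0), (x=7, y=1), (x=6, y=2), (x=7, y=3)
  Distance 7: (x=7, y=0), (x=6, y=1), (x=5, y=2), (x=6, y=3)
  Distance 8: (x=6, y=0), (x=5, y=1), (x=4, y=2), (x=5, y=3)
  Distance 9: (x=5, y=0), (x=4, y=1), (x=3, y=2), (x=4, y=3)
  Distance 10: (x=4, y=0), (x=3, y=1), (x=2, y=2), (x=3, y=3)
  Distance 11: (x=3, y=0), (x=2, y=1), (x=1, y=2), (x=2, y=3)
  Distance 12: (x=2, y=0), (x=1, y=1), (x=0, y=2), (x=1, y=3)
  Distance 13: (x=1, y=0), (x=0, y=3)  <- goal reached here
One shortest path (13 moves): (x=11, y=3) -> (x=10, y=3) -> (x=9, y=3) -> (x=9, y=2) -> (x=8, y=2) -> (x=7, y=2) -> (x=6, y=2) -> (x=5, y=2) -> (x=4, y=2) -> (x=3, y=2) -> (x=2, y=2) -> (x=1, y=2) -> (x=1, y=1) -> (x=1, y=0)

Answer: Shortest path length: 13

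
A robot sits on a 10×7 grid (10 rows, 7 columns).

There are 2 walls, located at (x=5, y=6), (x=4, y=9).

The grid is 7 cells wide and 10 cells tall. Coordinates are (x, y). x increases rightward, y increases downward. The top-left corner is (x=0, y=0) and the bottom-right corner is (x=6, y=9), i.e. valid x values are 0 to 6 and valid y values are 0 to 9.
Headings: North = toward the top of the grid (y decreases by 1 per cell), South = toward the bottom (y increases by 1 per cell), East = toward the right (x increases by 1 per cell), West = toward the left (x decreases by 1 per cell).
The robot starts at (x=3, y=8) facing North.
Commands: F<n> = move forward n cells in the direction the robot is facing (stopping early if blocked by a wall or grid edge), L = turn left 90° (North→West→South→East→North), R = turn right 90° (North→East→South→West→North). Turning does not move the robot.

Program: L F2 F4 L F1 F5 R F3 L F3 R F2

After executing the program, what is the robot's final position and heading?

Start: (x=3, y=8), facing North
  L: turn left, now facing West
  F2: move forward 2, now at (x=1, y=8)
  F4: move forward 1/4 (blocked), now at (x=0, y=8)
  L: turn left, now facing South
  F1: move forward 1, now at (x=0, y=9)
  F5: move forward 0/5 (blocked), now at (x=0, y=9)
  R: turn right, now facing West
  F3: move forward 0/3 (blocked), now at (x=0, y=9)
  L: turn left, now facing South
  F3: move forward 0/3 (blocked), now at (x=0, y=9)
  R: turn right, now facing West
  F2: move forward 0/2 (blocked), now at (x=0, y=9)
Final: (x=0, y=9), facing West

Answer: Final position: (x=0, y=9), facing West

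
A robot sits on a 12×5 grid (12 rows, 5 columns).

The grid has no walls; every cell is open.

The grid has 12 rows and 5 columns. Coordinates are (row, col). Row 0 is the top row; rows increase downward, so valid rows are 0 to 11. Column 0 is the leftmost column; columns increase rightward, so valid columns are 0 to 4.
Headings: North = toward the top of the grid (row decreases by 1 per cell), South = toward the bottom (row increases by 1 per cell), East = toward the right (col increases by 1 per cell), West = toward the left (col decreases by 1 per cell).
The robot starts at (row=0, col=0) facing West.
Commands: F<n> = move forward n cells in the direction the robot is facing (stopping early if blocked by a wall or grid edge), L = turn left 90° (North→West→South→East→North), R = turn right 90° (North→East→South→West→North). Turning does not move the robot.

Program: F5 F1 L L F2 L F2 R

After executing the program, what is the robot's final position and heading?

Answer: Final position: (row=0, col=2), facing East

Derivation:
Start: (row=0, col=0), facing West
  F5: move forward 0/5 (blocked), now at (row=0, col=0)
  F1: move forward 0/1 (blocked), now at (row=0, col=0)
  L: turn left, now facing South
  L: turn left, now facing East
  F2: move forward 2, now at (row=0, col=2)
  L: turn left, now facing North
  F2: move forward 0/2 (blocked), now at (row=0, col=2)
  R: turn right, now facing East
Final: (row=0, col=2), facing East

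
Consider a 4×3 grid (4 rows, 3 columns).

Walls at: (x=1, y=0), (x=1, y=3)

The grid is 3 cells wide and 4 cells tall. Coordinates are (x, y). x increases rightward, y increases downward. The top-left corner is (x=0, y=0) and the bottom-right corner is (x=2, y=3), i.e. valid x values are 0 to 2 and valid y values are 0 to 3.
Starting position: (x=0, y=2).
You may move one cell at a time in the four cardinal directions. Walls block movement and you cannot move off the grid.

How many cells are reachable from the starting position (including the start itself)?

Answer: Reachable cells: 10

Derivation:
BFS flood-fill from (x=0, y=2):
  Distance 0: (x=0, y=2)
  Distance 1: (x=0, y=1), (x=1, y=2), (x=0, y=3)
  Distance 2: (x=0, y=0), (x=1, y=1), (x=2, y=2)
  Distance 3: (x=2, y=1), (x=2, y=3)
  Distance 4: (x=2, y=0)
Total reachable: 10 (grid has 10 open cells total)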